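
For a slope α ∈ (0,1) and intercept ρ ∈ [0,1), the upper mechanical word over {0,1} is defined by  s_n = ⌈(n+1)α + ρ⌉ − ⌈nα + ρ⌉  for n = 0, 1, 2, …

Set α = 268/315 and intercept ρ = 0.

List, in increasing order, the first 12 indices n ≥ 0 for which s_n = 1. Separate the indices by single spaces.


n=0: ⌈268/315⌉−⌈0/315⌉ = 1−0 = 1  ← one
n=1: ⌈536/315⌉−⌈268/315⌉ = 2−1 = 1  ← one
n=2: ⌈804/315⌉−⌈536/315⌉ = 3−2 = 1  ← one
n=3: ⌈1072/315⌉−⌈804/315⌉ = 4−3 = 1  ← one
n=4: ⌈1340/315⌉−⌈1072/315⌉ = 5−4 = 1  ← one
n=5: ⌈1608/315⌉−⌈1340/315⌉ = 6−5 = 1  ← one
n=6: ⌈1876/315⌉−⌈1608/315⌉ = 6−6 = 0
n=7: ⌈2144/315⌉−⌈1876/315⌉ = 7−6 = 1  ← one
n=8: ⌈2412/315⌉−⌈2144/315⌉ = 8−7 = 1  ← one
n=9: ⌈2680/315⌉−⌈2412/315⌉ = 9−8 = 1  ← one
n=10: ⌈2948/315⌉−⌈2680/315⌉ = 10−9 = 1  ← one
n=11: ⌈3216/315⌉−⌈2948/315⌉ = 11−10 = 1  ← one
n=12: ⌈3484/315⌉−⌈3216/315⌉ = 12−11 = 1  ← one
positions of the first 12 ones: 0 1 2 3 4 5 7 8 9 10 11 12

0 1 2 3 4 5 7 8 9 10 11 12


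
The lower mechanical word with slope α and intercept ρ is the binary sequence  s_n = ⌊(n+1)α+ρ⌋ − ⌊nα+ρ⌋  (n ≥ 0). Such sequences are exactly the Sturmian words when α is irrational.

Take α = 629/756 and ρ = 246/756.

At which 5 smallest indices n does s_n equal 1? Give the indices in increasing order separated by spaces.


n=0: ⌊875/756⌋−⌊246/756⌋ = 1−0 = 1  ← one
n=1: ⌊1504/756⌋−⌊875/756⌋ = 1−1 = 0
n=2: ⌊2133/756⌋−⌊1504/756⌋ = 2−1 = 1  ← one
n=3: ⌊2762/756⌋−⌊2133/756⌋ = 3−2 = 1  ← one
n=4: ⌊3391/756⌋−⌊2762/756⌋ = 4−3 = 1  ← one
n=5: ⌊4020/756⌋−⌊3391/756⌋ = 5−4 = 1  ← one
positions of the first 5 ones: 0 2 3 4 5

0 2 3 4 5


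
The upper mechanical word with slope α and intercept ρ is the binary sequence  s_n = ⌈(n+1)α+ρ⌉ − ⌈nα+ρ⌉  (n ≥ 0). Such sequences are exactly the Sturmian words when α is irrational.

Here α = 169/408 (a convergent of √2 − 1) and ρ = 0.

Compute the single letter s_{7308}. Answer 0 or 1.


(n+1)α + ρ = (7309·169) / 408 = 1235221/408
nα + ρ     = (7308·169) / 408 = 1235052/408
⌈1235221/408⌉ = 3028,  ⌈1235052/408⌉ = 3028
s_{7308} = 3028 − 3028 = 0

0


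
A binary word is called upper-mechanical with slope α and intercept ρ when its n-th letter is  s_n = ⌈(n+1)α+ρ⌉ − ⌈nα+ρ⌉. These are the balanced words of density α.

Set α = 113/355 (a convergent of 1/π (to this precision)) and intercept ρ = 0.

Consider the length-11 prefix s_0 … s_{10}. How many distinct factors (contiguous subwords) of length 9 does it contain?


3

t_n = ⌈(n·113)/355⌉ for n = 0 … 11:
  n=0…9: ⌈0/355⌉=0 ⌈113/355⌉=1 ⌈226/355⌉=1 ⌈339/355⌉=1 ⌈452/355⌉=2 ⌈565/355⌉=2 ⌈678/355⌉=2 ⌈791/355⌉=3 ⌈904/355⌉=3 ⌈1017/355⌉=3
  n=10…11: ⌈1130/355⌉=4 ⌈1243/355⌉=4
s_n = t_(n+1) − t_n for n = 0 … 10 gives
prefix = 10010010010
slide a length-9 window over [0..8] … [2..10] (3 windows); first occurrence of each distinct factor:
  [  0..  8] 100100100
  [  1..  9] 001001001
  [  2.. 10] 010010010
distinct factors: {001001001, 010010010, 100100100}
count = 3  (Sturmian bound for length 9 is 10)


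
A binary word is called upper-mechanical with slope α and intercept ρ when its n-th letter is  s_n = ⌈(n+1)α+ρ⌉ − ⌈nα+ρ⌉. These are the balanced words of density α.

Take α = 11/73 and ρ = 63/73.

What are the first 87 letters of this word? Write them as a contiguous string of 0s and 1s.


100000010000001000001000000100000010000010000001000000100000100000010000010000001000000

n=0: ⌈(1·11+63)/73⌉ − ⌈(0·11+63)/73⌉ = ⌈74/73⌉ − ⌈63/73⌉ = 2 − 1 = 1
n=1: ⌈(2·11+63)/73⌉ − ⌈(1·11+63)/73⌉ = ⌈85/73⌉ − ⌈74/73⌉ = 2 − 2 = 0
n=2: ⌈(3·11+63)/73⌉ − ⌈(2·11+63)/73⌉ = ⌈96/73⌉ − ⌈85/73⌉ = 2 − 2 = 0
n=3: ⌈(4·11+63)/73⌉ − ⌈(3·11+63)/73⌉ = ⌈107/73⌉ − ⌈96/73⌉ = 2 − 2 = 0
n=4: ⌈(5·11+63)/73⌉ − ⌈(4·11+63)/73⌉ = ⌈118/73⌉ − ⌈107/73⌉ = 2 − 2 = 0
n=5: ⌈(6·11+63)/73⌉ − ⌈(5·11+63)/73⌉ = ⌈129/73⌉ − ⌈118/73⌉ = 2 − 2 = 0
n=6: ⌈(7·11+63)/73⌉ − ⌈(6·11+63)/73⌉ = ⌈140/73⌉ − ⌈129/73⌉ = 2 − 2 = 0
n=7: ⌈(8·11+63)/73⌉ − ⌈(7·11+63)/73⌉ = ⌈151/73⌉ − ⌈140/73⌉ = 3 − 2 = 1
n=8: ⌈(9·11+63)/73⌉ − ⌈(8·11+63)/73⌉ = ⌈162/73⌉ − ⌈151/73⌉ = 3 − 3 = 0
n=9: ⌈(10·11+63)/73⌉ − ⌈(9·11+63)/73⌉ = ⌈173/73⌉ − ⌈162/73⌉ = 3 − 3 = 0
n=10: ⌈(11·11+63)/73⌉ − ⌈(10·11+63)/73⌉ = ⌈184/73⌉ − ⌈173/73⌉ = 3 − 3 = 0
n=11: ⌈(12·11+63)/73⌉ − ⌈(11·11+63)/73⌉ = ⌈195/73⌉ − ⌈184/73⌉ = 3 − 3 = 0
n=12: ⌈(13·11+63)/73⌉ − ⌈(12·11+63)/73⌉ = ⌈206/73⌉ − ⌈195/73⌉ = 3 − 3 = 0
n=13: ⌈(14·11+63)/73⌉ − ⌈(13·11+63)/73⌉ = ⌈217/73⌉ − ⌈206/73⌉ = 3 − 3 = 0
n=14: ⌈(15·11+63)/73⌉ − ⌈(14·11+63)/73⌉ = ⌈228/73⌉ − ⌈217/73⌉ = 4 − 3 = 1
n=15: ⌈(16·11+63)/73⌉ − ⌈(15·11+63)/73⌉ = ⌈239/73⌉ − ⌈228/73⌉ = 4 − 4 = 0
n=16: ⌈(17·11+63)/73⌉ − ⌈(16·11+63)/73⌉ = ⌈250/73⌉ − ⌈239/73⌉ = 4 − 4 = 0
n=17: ⌈(18·11+63)/73⌉ − ⌈(17·11+63)/73⌉ = ⌈261/73⌉ − ⌈250/73⌉ = 4 − 4 = 0
n=18: ⌈(19·11+63)/73⌉ − ⌈(18·11+63)/73⌉ = ⌈272/73⌉ − ⌈261/73⌉ = 4 − 4 = 0
n=19: ⌈(20·11+63)/73⌉ − ⌈(19·11+63)/73⌉ = ⌈283/73⌉ − ⌈272/73⌉ = 4 − 4 = 0
n=20: ⌈(21·11+63)/73⌉ − ⌈(20·11+63)/73⌉ = ⌈294/73⌉ − ⌈283/73⌉ = 5 − 4 = 1
n=21: ⌈(22·11+63)/73⌉ − ⌈(21·11+63)/73⌉ = ⌈305/73⌉ − ⌈294/73⌉ = 5 − 5 = 0
n=22: ⌈(23·11+63)/73⌉ − ⌈(22·11+63)/73⌉ = ⌈316/73⌉ − ⌈305/73⌉ = 5 − 5 = 0
n=23: ⌈(24·11+63)/73⌉ − ⌈(23·11+63)/73⌉ = ⌈327/73⌉ − ⌈316/73⌉ = 5 − 5 = 0
n=24: ⌈(25·11+63)/73⌉ − ⌈(24·11+63)/73⌉ = ⌈338/73⌉ − ⌈327/73⌉ = 5 − 5 = 0
n=25: ⌈(26·11+63)/73⌉ − ⌈(25·11+63)/73⌉ = ⌈349/73⌉ − ⌈338/73⌉ = 5 − 5 = 0
n=26: ⌈(27·11+63)/73⌉ − ⌈(26·11+63)/73⌉ = ⌈360/73⌉ − ⌈349/73⌉ = 5 − 5 = 0
n=27: ⌈(28·11+63)/73⌉ − ⌈(27·11+63)/73⌉ = ⌈371/73⌉ − ⌈360/73⌉ = 6 − 5 = 1
n=28: ⌈(29·11+63)/73⌉ − ⌈(28·11+63)/73⌉ = ⌈382/73⌉ − ⌈371/73⌉ = 6 − 6 = 0
n=29: ⌈(30·11+63)/73⌉ − ⌈(29·11+63)/73⌉ = ⌈393/73⌉ − ⌈382/73⌉ = 6 − 6 = 0
n=30: ⌈(31·11+63)/73⌉ − ⌈(30·11+63)/73⌉ = ⌈404/73⌉ − ⌈393/73⌉ = 6 − 6 = 0
n=31: ⌈(32·11+63)/73⌉ − ⌈(31·11+63)/73⌉ = ⌈415/73⌉ − ⌈404/73⌉ = 6 − 6 = 0
n=32: ⌈(33·11+63)/73⌉ − ⌈(32·11+63)/73⌉ = ⌈426/73⌉ − ⌈415/73⌉ = 6 − 6 = 0
n=33: ⌈(34·11+63)/73⌉ − ⌈(33·11+63)/73⌉ = ⌈437/73⌉ − ⌈426/73⌉ = 6 − 6 = 0
n=34: ⌈(35·11+63)/73⌉ − ⌈(34·11+63)/73⌉ = ⌈448/73⌉ − ⌈437/73⌉ = 7 − 6 = 1
n=35: ⌈(36·11+63)/73⌉ − ⌈(35·11+63)/73⌉ = ⌈459/73⌉ − ⌈448/73⌉ = 7 − 7 = 0
n=36: ⌈(37·11+63)/73⌉ − ⌈(36·11+63)/73⌉ = ⌈470/73⌉ − ⌈459/73⌉ = 7 − 7 = 0
n=37: ⌈(38·11+63)/73⌉ − ⌈(37·11+63)/73⌉ = ⌈481/73⌉ − ⌈470/73⌉ = 7 − 7 = 0
n=38: ⌈(39·11+63)/73⌉ − ⌈(38·11+63)/73⌉ = ⌈492/73⌉ − ⌈481/73⌉ = 7 − 7 = 0
n=39: ⌈(40·11+63)/73⌉ − ⌈(39·11+63)/73⌉ = ⌈503/73⌉ − ⌈492/73⌉ = 7 − 7 = 0
n=40: ⌈(41·11+63)/73⌉ − ⌈(40·11+63)/73⌉ = ⌈514/73⌉ − ⌈503/73⌉ = 8 − 7 = 1
n=41: ⌈(42·11+63)/73⌉ − ⌈(41·11+63)/73⌉ = ⌈525/73⌉ − ⌈514/73⌉ = 8 − 8 = 0
n=42: ⌈(43·11+63)/73⌉ − ⌈(42·11+63)/73⌉ = ⌈536/73⌉ − ⌈525/73⌉ = 8 − 8 = 0
n=43: ⌈(44·11+63)/73⌉ − ⌈(43·11+63)/73⌉ = ⌈547/73⌉ − ⌈536/73⌉ = 8 − 8 = 0
n=44: ⌈(45·11+63)/73⌉ − ⌈(44·11+63)/73⌉ = ⌈558/73⌉ − ⌈547/73⌉ = 8 − 8 = 0
n=45: ⌈(46·11+63)/73⌉ − ⌈(45·11+63)/73⌉ = ⌈569/73⌉ − ⌈558/73⌉ = 8 − 8 = 0
n=46: ⌈(47·11+63)/73⌉ − ⌈(46·11+63)/73⌉ = ⌈580/73⌉ − ⌈569/73⌉ = 8 − 8 = 0
n=47: ⌈(48·11+63)/73⌉ − ⌈(47·11+63)/73⌉ = ⌈591/73⌉ − ⌈580/73⌉ = 9 − 8 = 1
n=48: ⌈(49·11+63)/73⌉ − ⌈(48·11+63)/73⌉ = ⌈602/73⌉ − ⌈591/73⌉ = 9 − 9 = 0
n=49: ⌈(50·11+63)/73⌉ − ⌈(49·11+63)/73⌉ = ⌈613/73⌉ − ⌈602/73⌉ = 9 − 9 = 0
n=50: ⌈(51·11+63)/73⌉ − ⌈(50·11+63)/73⌉ = ⌈624/73⌉ − ⌈613/73⌉ = 9 − 9 = 0
n=51: ⌈(52·11+63)/73⌉ − ⌈(51·11+63)/73⌉ = ⌈635/73⌉ − ⌈624/73⌉ = 9 − 9 = 0
n=52: ⌈(53·11+63)/73⌉ − ⌈(52·11+63)/73⌉ = ⌈646/73⌉ − ⌈635/73⌉ = 9 − 9 = 0
n=53: ⌈(54·11+63)/73⌉ − ⌈(53·11+63)/73⌉ = ⌈657/73⌉ − ⌈646/73⌉ = 9 − 9 = 0
n=54: ⌈(55·11+63)/73⌉ − ⌈(54·11+63)/73⌉ = ⌈668/73⌉ − ⌈657/73⌉ = 10 − 9 = 1
n=55: ⌈(56·11+63)/73⌉ − ⌈(55·11+63)/73⌉ = ⌈679/73⌉ − ⌈668/73⌉ = 10 − 10 = 0
n=56: ⌈(57·11+63)/73⌉ − ⌈(56·11+63)/73⌉ = ⌈690/73⌉ − ⌈679/73⌉ = 10 − 10 = 0
n=57: ⌈(58·11+63)/73⌉ − ⌈(57·11+63)/73⌉ = ⌈701/73⌉ − ⌈690/73⌉ = 10 − 10 = 0
n=58: ⌈(59·11+63)/73⌉ − ⌈(58·11+63)/73⌉ = ⌈712/73⌉ − ⌈701/73⌉ = 10 − 10 = 0
n=59: ⌈(60·11+63)/73⌉ − ⌈(59·11+63)/73⌉ = ⌈723/73⌉ − ⌈712/73⌉ = 10 − 10 = 0
n=60: ⌈(61·11+63)/73⌉ − ⌈(60·11+63)/73⌉ = ⌈734/73⌉ − ⌈723/73⌉ = 11 − 10 = 1
n=61: ⌈(62·11+63)/73⌉ − ⌈(61·11+63)/73⌉ = ⌈745/73⌉ − ⌈734/73⌉ = 11 − 11 = 0
n=62: ⌈(63·11+63)/73⌉ − ⌈(62·11+63)/73⌉ = ⌈756/73⌉ − ⌈745/73⌉ = 11 − 11 = 0
n=63: ⌈(64·11+63)/73⌉ − ⌈(63·11+63)/73⌉ = ⌈767/73⌉ − ⌈756/73⌉ = 11 − 11 = 0
n=64: ⌈(65·11+63)/73⌉ − ⌈(64·11+63)/73⌉ = ⌈778/73⌉ − ⌈767/73⌉ = 11 − 11 = 0
n=65: ⌈(66·11+63)/73⌉ − ⌈(65·11+63)/73⌉ = ⌈789/73⌉ − ⌈778/73⌉ = 11 − 11 = 0
n=66: ⌈(67·11+63)/73⌉ − ⌈(66·11+63)/73⌉ = ⌈800/73⌉ − ⌈789/73⌉ = 11 − 11 = 0
n=67: ⌈(68·11+63)/73⌉ − ⌈(67·11+63)/73⌉ = ⌈811/73⌉ − ⌈800/73⌉ = 12 − 11 = 1
n=68: ⌈(69·11+63)/73⌉ − ⌈(68·11+63)/73⌉ = ⌈822/73⌉ − ⌈811/73⌉ = 12 − 12 = 0
n=69: ⌈(70·11+63)/73⌉ − ⌈(69·11+63)/73⌉ = ⌈833/73⌉ − ⌈822/73⌉ = 12 − 12 = 0
n=70: ⌈(71·11+63)/73⌉ − ⌈(70·11+63)/73⌉ = ⌈844/73⌉ − ⌈833/73⌉ = 12 − 12 = 0
n=71: ⌈(72·11+63)/73⌉ − ⌈(71·11+63)/73⌉ = ⌈855/73⌉ − ⌈844/73⌉ = 12 − 12 = 0
n=72: ⌈(73·11+63)/73⌉ − ⌈(72·11+63)/73⌉ = ⌈866/73⌉ − ⌈855/73⌉ = 12 − 12 = 0
n=73: ⌈(74·11+63)/73⌉ − ⌈(73·11+63)/73⌉ = ⌈877/73⌉ − ⌈866/73⌉ = 13 − 12 = 1
n=74: ⌈(75·11+63)/73⌉ − ⌈(74·11+63)/73⌉ = ⌈888/73⌉ − ⌈877/73⌉ = 13 − 13 = 0
n=75: ⌈(76·11+63)/73⌉ − ⌈(75·11+63)/73⌉ = ⌈899/73⌉ − ⌈888/73⌉ = 13 − 13 = 0
n=76: ⌈(77·11+63)/73⌉ − ⌈(76·11+63)/73⌉ = ⌈910/73⌉ − ⌈899/73⌉ = 13 − 13 = 0
n=77: ⌈(78·11+63)/73⌉ − ⌈(77·11+63)/73⌉ = ⌈921/73⌉ − ⌈910/73⌉ = 13 − 13 = 0
n=78: ⌈(79·11+63)/73⌉ − ⌈(78·11+63)/73⌉ = ⌈932/73⌉ − ⌈921/73⌉ = 13 − 13 = 0
n=79: ⌈(80·11+63)/73⌉ − ⌈(79·11+63)/73⌉ = ⌈943/73⌉ − ⌈932/73⌉ = 13 − 13 = 0
n=80: ⌈(81·11+63)/73⌉ − ⌈(80·11+63)/73⌉ = ⌈954/73⌉ − ⌈943/73⌉ = 14 − 13 = 1
n=81: ⌈(82·11+63)/73⌉ − ⌈(81·11+63)/73⌉ = ⌈965/73⌉ − ⌈954/73⌉ = 14 − 14 = 0
n=82: ⌈(83·11+63)/73⌉ − ⌈(82·11+63)/73⌉ = ⌈976/73⌉ − ⌈965/73⌉ = 14 − 14 = 0
n=83: ⌈(84·11+63)/73⌉ − ⌈(83·11+63)/73⌉ = ⌈987/73⌉ − ⌈976/73⌉ = 14 − 14 = 0
n=84: ⌈(85·11+63)/73⌉ − ⌈(84·11+63)/73⌉ = ⌈998/73⌉ − ⌈987/73⌉ = 14 − 14 = 0
n=85: ⌈(86·11+63)/73⌉ − ⌈(85·11+63)/73⌉ = ⌈1009/73⌉ − ⌈998/73⌉ = 14 − 14 = 0
n=86: ⌈(87·11+63)/73⌉ − ⌈(86·11+63)/73⌉ = ⌈1020/73⌉ − ⌈1009/73⌉ = 14 − 14 = 0


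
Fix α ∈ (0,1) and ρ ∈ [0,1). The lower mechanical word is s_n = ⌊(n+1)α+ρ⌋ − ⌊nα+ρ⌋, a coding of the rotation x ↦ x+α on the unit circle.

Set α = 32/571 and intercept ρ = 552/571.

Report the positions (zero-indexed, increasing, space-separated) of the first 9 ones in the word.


0 18 36 54 71 89 107 125 143

n=0: ⌊584/571⌋−⌊552/571⌋ = 1−0 = 1  ← one
n=1: ⌊616/571⌋−⌊584/571⌋ = 1−1 = 0
n=2: ⌊648/571⌋−⌊616/571⌋ = 1−1 = 0
  …
n=18: ⌊1160/571⌋−⌊1128/571⌋ = 2−1 = 1  ← one
n=19: ⌊1192/571⌋−⌊1160/571⌋ = 2−2 = 0
n=20: ⌊1224/571⌋−⌊1192/571⌋ = 2−2 = 0
  …
n=36: ⌊1736/571⌋−⌊1704/571⌋ = 3−2 = 1  ← one
n=37: ⌊1768/571⌋−⌊1736/571⌋ = 3−3 = 0
n=38: ⌊1800/571⌋−⌊1768/571⌋ = 3−3 = 0
  …
n=54: ⌊2312/571⌋−⌊2280/571⌋ = 4−3 = 1  ← one
n=55: ⌊2344/571⌋−⌊2312/571⌋ = 4−4 = 0
n=56: ⌊2376/571⌋−⌊2344/571⌋ = 4−4 = 0
  …
n=71: ⌊2856/571⌋−⌊2824/571⌋ = 5−4 = 1  ← one
n=72: ⌊2888/571⌋−⌊2856/571⌋ = 5−5 = 0
n=73: ⌊2920/571⌋−⌊2888/571⌋ = 5−5 = 0
  …
n=89: ⌊3432/571⌋−⌊3400/571⌋ = 6−5 = 1  ← one
n=90: ⌊3464/571⌋−⌊3432/571⌋ = 6−6 = 0
n=91: ⌊3496/571⌋−⌊3464/571⌋ = 6−6 = 0
  …
n=107: ⌊4008/571⌋−⌊3976/571⌋ = 7−6 = 1  ← one
n=108: ⌊4040/571⌋−⌊4008/571⌋ = 7−7 = 0
n=109: ⌊4072/571⌋−⌊4040/571⌋ = 7−7 = 0
  …
n=125: ⌊4584/571⌋−⌊4552/571⌋ = 8−7 = 1  ← one
n=126: ⌊4616/571⌋−⌊4584/571⌋ = 8−8 = 0
n=127: ⌊4648/571⌋−⌊4616/571⌋ = 8−8 = 0
  …
n=143: ⌊5160/571⌋−⌊5128/571⌋ = 9−8 = 1  ← one
positions of the first 9 ones: 0 18 36 54 71 89 107 125 143


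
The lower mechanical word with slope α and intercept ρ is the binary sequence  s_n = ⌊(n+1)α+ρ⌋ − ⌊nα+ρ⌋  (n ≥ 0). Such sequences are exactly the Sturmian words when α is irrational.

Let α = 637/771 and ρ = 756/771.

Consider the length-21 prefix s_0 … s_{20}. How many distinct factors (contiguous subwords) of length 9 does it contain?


t_n = ⌊(n·637+756)/771⌋ for n = 0 … 21:
  n=0…9: ⌊756/771⌋=0 ⌊1393/771⌋=1 ⌊2030/771⌋=2 ⌊2667/771⌋=3 ⌊3304/771⌋=4 ⌊3941/771⌋=5 ⌊4578/771⌋=5 ⌊5215/771⌋=6 ⌊5852/771⌋=7 ⌊6489/771⌋=8
  n=10…19: ⌊7126/771⌋=9 ⌊7763/771⌋=10 ⌊8400/771⌋=10 ⌊9037/771⌋=11 ⌊9674/771⌋=12 ⌊10311/771⌋=13 ⌊10948/771⌋=14 ⌊11585/771⌋=15 ⌊12222/771⌋=15 ⌊12859/771⌋=16
  n=20…21: ⌊13496/771⌋=17 ⌊14133/771⌋=18
s_n = t_(n+1) − t_n for n = 0 … 20 gives
prefix = 111110111110111110111
slide a length-9 window over [0..8] … [12..20] (13 windows); first occurrence of each distinct factor:
  [  0..  8] 111110111
  [  1..  9] 111101111
  [  2.. 10] 111011111
  [  3.. 11] 110111110
  [  4.. 12] 101111101
  [  5.. 13] 011111011
  (the other 7 windows repeat one of these)
distinct factors: {011111011, 101111101, 110111110, 111011111, 111101111, 111110111}
count = 6  (Sturmian bound for length 9 is 10)

6


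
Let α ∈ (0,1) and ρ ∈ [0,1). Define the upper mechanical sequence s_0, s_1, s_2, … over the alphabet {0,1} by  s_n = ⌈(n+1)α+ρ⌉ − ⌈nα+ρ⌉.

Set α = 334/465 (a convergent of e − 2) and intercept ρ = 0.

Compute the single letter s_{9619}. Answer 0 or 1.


0

(n+1)α + ρ = (9620·334) / 465 = 3213080/465
nα + ρ     = (9619·334) / 465 = 3212746/465
⌈3213080/465⌉ = 6910,  ⌈3212746/465⌉ = 6910
s_{9619} = 6910 − 6910 = 0


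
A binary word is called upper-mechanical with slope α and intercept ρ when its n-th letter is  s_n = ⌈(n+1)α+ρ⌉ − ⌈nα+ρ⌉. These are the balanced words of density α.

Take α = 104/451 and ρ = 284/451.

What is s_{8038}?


0

(n+1)α + ρ = (8039·104 + 284) / 451 = 836340/451
nα + ρ     = (8038·104 + 284) / 451 = 836236/451
⌈836340/451⌉ = 1855,  ⌈836236/451⌉ = 1855
s_{8038} = 1855 − 1855 = 0


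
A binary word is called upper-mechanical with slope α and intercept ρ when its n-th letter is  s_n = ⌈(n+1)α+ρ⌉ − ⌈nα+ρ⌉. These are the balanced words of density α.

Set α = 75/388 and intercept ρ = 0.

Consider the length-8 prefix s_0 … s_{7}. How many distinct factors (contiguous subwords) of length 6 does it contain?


t_n = ⌈(n·75)/388⌉ for n = 0 … 8:
  n=0…8: ⌈0/388⌉=0 ⌈75/388⌉=1 ⌈150/388⌉=1 ⌈225/388⌉=1 ⌈300/388⌉=1 ⌈375/388⌉=1 ⌈450/388⌉=2 ⌈525/388⌉=2 ⌈600/388⌉=2
s_n = t_(n+1) − t_n for n = 0 … 7 gives
prefix = 10000100
slide a length-6 window over [0..5] … [2..7] (3 windows); first occurrence of each distinct factor:
  [  0..  5] 100001
  [  1..  6] 000010
  [  2..  7] 000100
distinct factors: {000010, 000100, 100001}
count = 3  (Sturmian bound for length 6 is 7)

3


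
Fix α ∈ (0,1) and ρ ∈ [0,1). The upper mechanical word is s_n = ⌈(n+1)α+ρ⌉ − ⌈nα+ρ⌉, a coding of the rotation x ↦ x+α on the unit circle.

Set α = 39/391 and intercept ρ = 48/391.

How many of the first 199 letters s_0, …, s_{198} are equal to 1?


#1s = Σ_{n=0}^{198} s_n = Σ_{n=0}^{198} (⌈(n+1)α+ρ⌉ − ⌈nα+ρ⌉)
the sum telescopes: every ⌈nα+ρ⌉ with 0 < n < 199 appears once with + and once with −, leaving ⌈199α+ρ⌉ − ⌈0·α+ρ⌉
199α + ρ = (199·39 + 48) / 391 = 7809/391
ρ = 48/391
⌈7809/391⌉ = 20,  ⌈48/391⌉ = 1
#1s = 20 − 1 = 19

19


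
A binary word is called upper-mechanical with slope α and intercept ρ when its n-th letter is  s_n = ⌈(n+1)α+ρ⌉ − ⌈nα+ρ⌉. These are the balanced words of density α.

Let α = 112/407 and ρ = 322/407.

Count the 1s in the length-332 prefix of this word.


#1s = Σ_{n=0}^{331} s_n = Σ_{n=0}^{331} (⌈(n+1)α+ρ⌉ − ⌈nα+ρ⌉)
the sum telescopes: every ⌈nα+ρ⌉ with 0 < n < 332 appears once with + and once with −, leaving ⌈332α+ρ⌉ − ⌈0·α+ρ⌉
332α + ρ = (332·112 + 322) / 407 = 37506/407
ρ = 322/407
⌈37506/407⌉ = 93,  ⌈322/407⌉ = 1
#1s = 93 − 1 = 92

92


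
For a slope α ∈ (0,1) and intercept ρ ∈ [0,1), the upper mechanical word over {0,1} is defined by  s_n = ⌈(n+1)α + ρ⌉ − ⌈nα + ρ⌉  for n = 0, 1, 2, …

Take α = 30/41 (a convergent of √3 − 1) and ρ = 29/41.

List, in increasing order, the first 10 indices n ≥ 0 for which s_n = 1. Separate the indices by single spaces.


n=0: ⌈59/41⌉−⌈29/41⌉ = 2−1 = 1  ← one
n=1: ⌈89/41⌉−⌈59/41⌉ = 3−2 = 1  ← one
n=2: ⌈119/41⌉−⌈89/41⌉ = 3−3 = 0
n=3: ⌈149/41⌉−⌈119/41⌉ = 4−3 = 1  ← one
n=4: ⌈179/41⌉−⌈149/41⌉ = 5−4 = 1  ← one
n=5: ⌈209/41⌉−⌈179/41⌉ = 6−5 = 1  ← one
n=6: ⌈239/41⌉−⌈209/41⌉ = 6−6 = 0
n=7: ⌈269/41⌉−⌈239/41⌉ = 7−6 = 1  ← one
n=8: ⌈299/41⌉−⌈269/41⌉ = 8−7 = 1  ← one
n=9: ⌈329/41⌉−⌈299/41⌉ = 9−8 = 1  ← one
n=10: ⌈359/41⌉−⌈329/41⌉ = 9−9 = 0
n=11: ⌈389/41⌉−⌈359/41⌉ = 10−9 = 1  ← one
n=12: ⌈419/41⌉−⌈389/41⌉ = 11−10 = 1  ← one
positions of the first 10 ones: 0 1 3 4 5 7 8 9 11 12

0 1 3 4 5 7 8 9 11 12


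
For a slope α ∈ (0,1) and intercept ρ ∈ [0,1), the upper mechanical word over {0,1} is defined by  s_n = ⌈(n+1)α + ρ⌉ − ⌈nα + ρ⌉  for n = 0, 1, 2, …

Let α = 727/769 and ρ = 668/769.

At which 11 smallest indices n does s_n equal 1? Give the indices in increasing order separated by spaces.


n=0: ⌈1395/769⌉−⌈668/769⌉ = 2−1 = 1  ← one
n=1: ⌈2122/769⌉−⌈1395/769⌉ = 3−2 = 1  ← one
n=2: ⌈2849/769⌉−⌈2122/769⌉ = 4−3 = 1  ← one
n=3: ⌈3576/769⌉−⌈2849/769⌉ = 5−4 = 1  ← one
n=4: ⌈4303/769⌉−⌈3576/769⌉ = 6−5 = 1  ← one
n=5: ⌈5030/769⌉−⌈4303/769⌉ = 7−6 = 1  ← one
n=6: ⌈5757/769⌉−⌈5030/769⌉ = 8−7 = 1  ← one
n=7: ⌈6484/769⌉−⌈5757/769⌉ = 9−8 = 1  ← one
n=8: ⌈7211/769⌉−⌈6484/769⌉ = 10−9 = 1  ← one
n=9: ⌈7938/769⌉−⌈7211/769⌉ = 11−10 = 1  ← one
n=10: ⌈8665/769⌉−⌈7938/769⌉ = 12−11 = 1  ← one
positions of the first 11 ones: 0 1 2 3 4 5 6 7 8 9 10

0 1 2 3 4 5 6 7 8 9 10


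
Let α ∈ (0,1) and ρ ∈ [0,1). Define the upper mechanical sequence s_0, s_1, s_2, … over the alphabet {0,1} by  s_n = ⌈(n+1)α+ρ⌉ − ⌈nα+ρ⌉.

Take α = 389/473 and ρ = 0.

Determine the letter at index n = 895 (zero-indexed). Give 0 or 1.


0

(n+1)α + ρ = (896·389) / 473 = 348544/473
nα + ρ     = (895·389) / 473 = 348155/473
⌈348544/473⌉ = 737,  ⌈348155/473⌉ = 737
s_{895} = 737 − 737 = 0


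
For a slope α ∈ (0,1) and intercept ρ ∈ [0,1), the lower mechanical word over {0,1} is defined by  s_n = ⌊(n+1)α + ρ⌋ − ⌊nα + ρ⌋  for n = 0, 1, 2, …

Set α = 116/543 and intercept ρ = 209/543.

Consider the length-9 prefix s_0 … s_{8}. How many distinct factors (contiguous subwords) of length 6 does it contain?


t_n = ⌊(n·116+209)/543⌋ for n = 0 … 9:
  n=0…9: ⌊209/543⌋=0 ⌊325/543⌋=0 ⌊441/543⌋=0 ⌊557/543⌋=1 ⌊673/543⌋=1 ⌊789/543⌋=1 ⌊905/543⌋=1 ⌊1021/543⌋=1 ⌊1137/543⌋=2 ⌊1253/543⌋=2
s_n = t_(n+1) − t_n for n = 0 … 8 gives
prefix = 001000010
slide a length-6 window over [0..5] … [3..8] (4 windows); first occurrence of each distinct factor:
  [  0..  5] 001000
  [  1..  6] 010000
  [  2..  7] 100001
  [  3..  8] 000010
distinct factors: {000010, 001000, 010000, 100001}
count = 4  (Sturmian bound for length 6 is 7)

4


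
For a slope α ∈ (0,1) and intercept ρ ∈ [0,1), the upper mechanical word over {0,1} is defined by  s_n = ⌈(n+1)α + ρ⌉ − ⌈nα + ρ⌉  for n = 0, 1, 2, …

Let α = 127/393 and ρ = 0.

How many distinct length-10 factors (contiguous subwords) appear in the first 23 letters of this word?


3

t_n = ⌈(n·127)/393⌉ for n = 0 … 23:
  n=0…9: ⌈0/393⌉=0 ⌈127/393⌉=1 ⌈254/393⌉=1 ⌈381/393⌉=1 ⌈508/393⌉=2 ⌈635/393⌉=2 ⌈762/393⌉=2 ⌈889/393⌉=3 ⌈1016/393⌉=3 ⌈1143/393⌉=3
  n=10…19: ⌈1270/393⌉=4 ⌈1397/393⌉=4 ⌈1524/393⌉=4 ⌈1651/393⌉=5 ⌈1778/393⌉=5 ⌈1905/393⌉=5 ⌈2032/393⌉=6 ⌈2159/393⌉=6 ⌈2286/393⌉=6 ⌈2413/393⌉=7
  n=20…23: ⌈2540/393⌉=7 ⌈2667/393⌉=7 ⌈2794/393⌉=8 ⌈2921/393⌉=8
s_n = t_(n+1) − t_n for n = 0 … 22 gives
prefix = 10010010010010010010010
slide a length-10 window over [0..9] … [13..22] (14 windows); first occurrence of each distinct factor:
  [  0..  9] 1001001001
  [  1.. 10] 0010010010
  [  2.. 11] 0100100100
  (the other 11 windows repeat one of these)
distinct factors: {0010010010, 0100100100, 1001001001}
count = 3  (Sturmian bound for length 10 is 11)


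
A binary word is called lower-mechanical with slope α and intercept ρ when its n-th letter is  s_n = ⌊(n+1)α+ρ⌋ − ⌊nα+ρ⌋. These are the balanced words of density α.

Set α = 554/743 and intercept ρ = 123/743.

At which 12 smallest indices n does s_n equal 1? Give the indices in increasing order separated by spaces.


n=0: ⌊677/743⌋−⌊123/743⌋ = 0−0 = 0
n=1: ⌊1231/743⌋−⌊677/743⌋ = 1−0 = 1  ← one
n=2: ⌊1785/743⌋−⌊1231/743⌋ = 2−1 = 1  ← one
n=3: ⌊2339/743⌋−⌊1785/743⌋ = 3−2 = 1  ← one
n=4: ⌊2893/743⌋−⌊2339/743⌋ = 3−3 = 0
n=5: ⌊3447/743⌋−⌊2893/743⌋ = 4−3 = 1  ← one
n=6: ⌊4001/743⌋−⌊3447/743⌋ = 5−4 = 1  ← one
n=7: ⌊4555/743⌋−⌊4001/743⌋ = 6−5 = 1  ← one
n=8: ⌊5109/743⌋−⌊4555/743⌋ = 6−6 = 0
n=9: ⌊5663/743⌋−⌊5109/743⌋ = 7−6 = 1  ← one
n=10: ⌊6217/743⌋−⌊5663/743⌋ = 8−7 = 1  ← one
n=11: ⌊6771/743⌋−⌊6217/743⌋ = 9−8 = 1  ← one
n=12: ⌊7325/743⌋−⌊6771/743⌋ = 9−9 = 0
n=13: ⌊7879/743⌋−⌊7325/743⌋ = 10−9 = 1  ← one
n=14: ⌊8433/743⌋−⌊7879/743⌋ = 11−10 = 1  ← one
n=15: ⌊8987/743⌋−⌊8433/743⌋ = 12−11 = 1  ← one
positions of the first 12 ones: 1 2 3 5 6 7 9 10 11 13 14 15

1 2 3 5 6 7 9 10 11 13 14 15


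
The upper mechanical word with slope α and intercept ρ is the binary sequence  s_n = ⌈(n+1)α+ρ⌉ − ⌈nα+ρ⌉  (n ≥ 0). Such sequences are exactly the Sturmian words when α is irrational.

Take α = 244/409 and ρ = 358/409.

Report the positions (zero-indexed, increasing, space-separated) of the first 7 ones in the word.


n=0: ⌈602/409⌉−⌈358/409⌉ = 2−1 = 1  ← one
n=1: ⌈846/409⌉−⌈602/409⌉ = 3−2 = 1  ← one
n=2: ⌈1090/409⌉−⌈846/409⌉ = 3−3 = 0
n=3: ⌈1334/409⌉−⌈1090/409⌉ = 4−3 = 1  ← one
n=4: ⌈1578/409⌉−⌈1334/409⌉ = 4−4 = 0
n=5: ⌈1822/409⌉−⌈1578/409⌉ = 5−4 = 1  ← one
n=6: ⌈2066/409⌉−⌈1822/409⌉ = 6−5 = 1  ← one
n=7: ⌈2310/409⌉−⌈2066/409⌉ = 6−6 = 0
n=8: ⌈2554/409⌉−⌈2310/409⌉ = 7−6 = 1  ← one
n=9: ⌈2798/409⌉−⌈2554/409⌉ = 7−7 = 0
n=10: ⌈3042/409⌉−⌈2798/409⌉ = 8−7 = 1  ← one
positions of the first 7 ones: 0 1 3 5 6 8 10

0 1 3 5 6 8 10


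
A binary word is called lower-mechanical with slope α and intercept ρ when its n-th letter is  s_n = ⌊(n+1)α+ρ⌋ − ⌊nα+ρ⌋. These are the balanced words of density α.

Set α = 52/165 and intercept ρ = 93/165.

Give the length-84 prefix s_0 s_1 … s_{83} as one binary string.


n=0: ⌊(1·52+93)/165⌋ − ⌊(0·52+93)/165⌋ = ⌊145/165⌋ − ⌊93/165⌋ = 0 − 0 = 0
n=1: ⌊(2·52+93)/165⌋ − ⌊(1·52+93)/165⌋ = ⌊197/165⌋ − ⌊145/165⌋ = 1 − 0 = 1
n=2: ⌊(3·52+93)/165⌋ − ⌊(2·52+93)/165⌋ = ⌊249/165⌋ − ⌊197/165⌋ = 1 − 1 = 0
n=3: ⌊(4·52+93)/165⌋ − ⌊(3·52+93)/165⌋ = ⌊301/165⌋ − ⌊249/165⌋ = 1 − 1 = 0
n=4: ⌊(5·52+93)/165⌋ − ⌊(4·52+93)/165⌋ = ⌊353/165⌋ − ⌊301/165⌋ = 2 − 1 = 1
n=5: ⌊(6·52+93)/165⌋ − ⌊(5·52+93)/165⌋ = ⌊405/165⌋ − ⌊353/165⌋ = 2 − 2 = 0
n=6: ⌊(7·52+93)/165⌋ − ⌊(6·52+93)/165⌋ = ⌊457/165⌋ − ⌊405/165⌋ = 2 − 2 = 0
n=7: ⌊(8·52+93)/165⌋ − ⌊(7·52+93)/165⌋ = ⌊509/165⌋ − ⌊457/165⌋ = 3 − 2 = 1
n=8: ⌊(9·52+93)/165⌋ − ⌊(8·52+93)/165⌋ = ⌊561/165⌋ − ⌊509/165⌋ = 3 − 3 = 0
n=9: ⌊(10·52+93)/165⌋ − ⌊(9·52+93)/165⌋ = ⌊613/165⌋ − ⌊561/165⌋ = 3 − 3 = 0
n=10: ⌊(11·52+93)/165⌋ − ⌊(10·52+93)/165⌋ = ⌊665/165⌋ − ⌊613/165⌋ = 4 − 3 = 1
n=11: ⌊(12·52+93)/165⌋ − ⌊(11·52+93)/165⌋ = ⌊717/165⌋ − ⌊665/165⌋ = 4 − 4 = 0
n=12: ⌊(13·52+93)/165⌋ − ⌊(12·52+93)/165⌋ = ⌊769/165⌋ − ⌊717/165⌋ = 4 − 4 = 0
n=13: ⌊(14·52+93)/165⌋ − ⌊(13·52+93)/165⌋ = ⌊821/165⌋ − ⌊769/165⌋ = 4 − 4 = 0
n=14: ⌊(15·52+93)/165⌋ − ⌊(14·52+93)/165⌋ = ⌊873/165⌋ − ⌊821/165⌋ = 5 − 4 = 1
n=15: ⌊(16·52+93)/165⌋ − ⌊(15·52+93)/165⌋ = ⌊925/165⌋ − ⌊873/165⌋ = 5 − 5 = 0
n=16: ⌊(17·52+93)/165⌋ − ⌊(16·52+93)/165⌋ = ⌊977/165⌋ − ⌊925/165⌋ = 5 − 5 = 0
n=17: ⌊(18·52+93)/165⌋ − ⌊(17·52+93)/165⌋ = ⌊1029/165⌋ − ⌊977/165⌋ = 6 − 5 = 1
n=18: ⌊(19·52+93)/165⌋ − ⌊(18·52+93)/165⌋ = ⌊1081/165⌋ − ⌊1029/165⌋ = 6 − 6 = 0
n=19: ⌊(20·52+93)/165⌋ − ⌊(19·52+93)/165⌋ = ⌊1133/165⌋ − ⌊1081/165⌋ = 6 − 6 = 0
n=20: ⌊(21·52+93)/165⌋ − ⌊(20·52+93)/165⌋ = ⌊1185/165⌋ − ⌊1133/165⌋ = 7 − 6 = 1
n=21: ⌊(22·52+93)/165⌋ − ⌊(21·52+93)/165⌋ = ⌊1237/165⌋ − ⌊1185/165⌋ = 7 − 7 = 0
n=22: ⌊(23·52+93)/165⌋ − ⌊(22·52+93)/165⌋ = ⌊1289/165⌋ − ⌊1237/165⌋ = 7 − 7 = 0
n=23: ⌊(24·52+93)/165⌋ − ⌊(23·52+93)/165⌋ = ⌊1341/165⌋ − ⌊1289/165⌋ = 8 − 7 = 1
n=24: ⌊(25·52+93)/165⌋ − ⌊(24·52+93)/165⌋ = ⌊1393/165⌋ − ⌊1341/165⌋ = 8 − 8 = 0
n=25: ⌊(26·52+93)/165⌋ − ⌊(25·52+93)/165⌋ = ⌊1445/165⌋ − ⌊1393/165⌋ = 8 − 8 = 0
n=26: ⌊(27·52+93)/165⌋ − ⌊(26·52+93)/165⌋ = ⌊1497/165⌋ − ⌊1445/165⌋ = 9 − 8 = 1
n=27: ⌊(28·52+93)/165⌋ − ⌊(27·52+93)/165⌋ = ⌊1549/165⌋ − ⌊1497/165⌋ = 9 − 9 = 0
n=28: ⌊(29·52+93)/165⌋ − ⌊(28·52+93)/165⌋ = ⌊1601/165⌋ − ⌊1549/165⌋ = 9 − 9 = 0
n=29: ⌊(30·52+93)/165⌋ − ⌊(29·52+93)/165⌋ = ⌊1653/165⌋ − ⌊1601/165⌋ = 10 − 9 = 1
n=30: ⌊(31·52+93)/165⌋ − ⌊(30·52+93)/165⌋ = ⌊1705/165⌋ − ⌊1653/165⌋ = 10 − 10 = 0
n=31: ⌊(32·52+93)/165⌋ − ⌊(31·52+93)/165⌋ = ⌊1757/165⌋ − ⌊1705/165⌋ = 10 − 10 = 0
n=32: ⌊(33·52+93)/165⌋ − ⌊(32·52+93)/165⌋ = ⌊1809/165⌋ − ⌊1757/165⌋ = 10 − 10 = 0
n=33: ⌊(34·52+93)/165⌋ − ⌊(33·52+93)/165⌋ = ⌊1861/165⌋ − ⌊1809/165⌋ = 11 − 10 = 1
n=34: ⌊(35·52+93)/165⌋ − ⌊(34·52+93)/165⌋ = ⌊1913/165⌋ − ⌊1861/165⌋ = 11 − 11 = 0
n=35: ⌊(36·52+93)/165⌋ − ⌊(35·52+93)/165⌋ = ⌊1965/165⌋ − ⌊1913/165⌋ = 11 − 11 = 0
n=36: ⌊(37·52+93)/165⌋ − ⌊(36·52+93)/165⌋ = ⌊2017/165⌋ − ⌊1965/165⌋ = 12 − 11 = 1
n=37: ⌊(38·52+93)/165⌋ − ⌊(37·52+93)/165⌋ = ⌊2069/165⌋ − ⌊2017/165⌋ = 12 − 12 = 0
n=38: ⌊(39·52+93)/165⌋ − ⌊(38·52+93)/165⌋ = ⌊2121/165⌋ − ⌊2069/165⌋ = 12 − 12 = 0
n=39: ⌊(40·52+93)/165⌋ − ⌊(39·52+93)/165⌋ = ⌊2173/165⌋ − ⌊2121/165⌋ = 13 − 12 = 1
n=40: ⌊(41·52+93)/165⌋ − ⌊(40·52+93)/165⌋ = ⌊2225/165⌋ − ⌊2173/165⌋ = 13 − 13 = 0
n=41: ⌊(42·52+93)/165⌋ − ⌊(41·52+93)/165⌋ = ⌊2277/165⌋ − ⌊2225/165⌋ = 13 − 13 = 0
n=42: ⌊(43·52+93)/165⌋ − ⌊(42·52+93)/165⌋ = ⌊2329/165⌋ − ⌊2277/165⌋ = 14 − 13 = 1
n=43: ⌊(44·52+93)/165⌋ − ⌊(43·52+93)/165⌋ = ⌊2381/165⌋ − ⌊2329/165⌋ = 14 − 14 = 0
n=44: ⌊(45·52+93)/165⌋ − ⌊(44·52+93)/165⌋ = ⌊2433/165⌋ − ⌊2381/165⌋ = 14 − 14 = 0
n=45: ⌊(46·52+93)/165⌋ − ⌊(45·52+93)/165⌋ = ⌊2485/165⌋ − ⌊2433/165⌋ = 15 − 14 = 1
n=46: ⌊(47·52+93)/165⌋ − ⌊(46·52+93)/165⌋ = ⌊2537/165⌋ − ⌊2485/165⌋ = 15 − 15 = 0
n=47: ⌊(48·52+93)/165⌋ − ⌊(47·52+93)/165⌋ = ⌊2589/165⌋ − ⌊2537/165⌋ = 15 − 15 = 0
n=48: ⌊(49·52+93)/165⌋ − ⌊(48·52+93)/165⌋ = ⌊2641/165⌋ − ⌊2589/165⌋ = 16 − 15 = 1
n=49: ⌊(50·52+93)/165⌋ − ⌊(49·52+93)/165⌋ = ⌊2693/165⌋ − ⌊2641/165⌋ = 16 − 16 = 0
n=50: ⌊(51·52+93)/165⌋ − ⌊(50·52+93)/165⌋ = ⌊2745/165⌋ − ⌊2693/165⌋ = 16 − 16 = 0
n=51: ⌊(52·52+93)/165⌋ − ⌊(51·52+93)/165⌋ = ⌊2797/165⌋ − ⌊2745/165⌋ = 16 − 16 = 0
n=52: ⌊(53·52+93)/165⌋ − ⌊(52·52+93)/165⌋ = ⌊2849/165⌋ − ⌊2797/165⌋ = 17 − 16 = 1
n=53: ⌊(54·52+93)/165⌋ − ⌊(53·52+93)/165⌋ = ⌊2901/165⌋ − ⌊2849/165⌋ = 17 − 17 = 0
n=54: ⌊(55·52+93)/165⌋ − ⌊(54·52+93)/165⌋ = ⌊2953/165⌋ − ⌊2901/165⌋ = 17 − 17 = 0
n=55: ⌊(56·52+93)/165⌋ − ⌊(55·52+93)/165⌋ = ⌊3005/165⌋ − ⌊2953/165⌋ = 18 − 17 = 1
n=56: ⌊(57·52+93)/165⌋ − ⌊(56·52+93)/165⌋ = ⌊3057/165⌋ − ⌊3005/165⌋ = 18 − 18 = 0
n=57: ⌊(58·52+93)/165⌋ − ⌊(57·52+93)/165⌋ = ⌊3109/165⌋ − ⌊3057/165⌋ = 18 − 18 = 0
n=58: ⌊(59·52+93)/165⌋ − ⌊(58·52+93)/165⌋ = ⌊3161/165⌋ − ⌊3109/165⌋ = 19 − 18 = 1
n=59: ⌊(60·52+93)/165⌋ − ⌊(59·52+93)/165⌋ = ⌊3213/165⌋ − ⌊3161/165⌋ = 19 − 19 = 0
n=60: ⌊(61·52+93)/165⌋ − ⌊(60·52+93)/165⌋ = ⌊3265/165⌋ − ⌊3213/165⌋ = 19 − 19 = 0
n=61: ⌊(62·52+93)/165⌋ − ⌊(61·52+93)/165⌋ = ⌊3317/165⌋ − ⌊3265/165⌋ = 20 − 19 = 1
n=62: ⌊(63·52+93)/165⌋ − ⌊(62·52+93)/165⌋ = ⌊3369/165⌋ − ⌊3317/165⌋ = 20 − 20 = 0
n=63: ⌊(64·52+93)/165⌋ − ⌊(63·52+93)/165⌋ = ⌊3421/165⌋ − ⌊3369/165⌋ = 20 − 20 = 0
n=64: ⌊(65·52+93)/165⌋ − ⌊(64·52+93)/165⌋ = ⌊3473/165⌋ − ⌊3421/165⌋ = 21 − 20 = 1
n=65: ⌊(66·52+93)/165⌋ − ⌊(65·52+93)/165⌋ = ⌊3525/165⌋ − ⌊3473/165⌋ = 21 − 21 = 0
n=66: ⌊(67·52+93)/165⌋ − ⌊(66·52+93)/165⌋ = ⌊3577/165⌋ − ⌊3525/165⌋ = 21 − 21 = 0
n=67: ⌊(68·52+93)/165⌋ − ⌊(67·52+93)/165⌋ = ⌊3629/165⌋ − ⌊3577/165⌋ = 21 − 21 = 0
n=68: ⌊(69·52+93)/165⌋ − ⌊(68·52+93)/165⌋ = ⌊3681/165⌋ − ⌊3629/165⌋ = 22 − 21 = 1
n=69: ⌊(70·52+93)/165⌋ − ⌊(69·52+93)/165⌋ = ⌊3733/165⌋ − ⌊3681/165⌋ = 22 − 22 = 0
n=70: ⌊(71·52+93)/165⌋ − ⌊(70·52+93)/165⌋ = ⌊3785/165⌋ − ⌊3733/165⌋ = 22 − 22 = 0
n=71: ⌊(72·52+93)/165⌋ − ⌊(71·52+93)/165⌋ = ⌊3837/165⌋ − ⌊3785/165⌋ = 23 − 22 = 1
n=72: ⌊(73·52+93)/165⌋ − ⌊(72·52+93)/165⌋ = ⌊3889/165⌋ − ⌊3837/165⌋ = 23 − 23 = 0
n=73: ⌊(74·52+93)/165⌋ − ⌊(73·52+93)/165⌋ = ⌊3941/165⌋ − ⌊3889/165⌋ = 23 − 23 = 0
n=74: ⌊(75·52+93)/165⌋ − ⌊(74·52+93)/165⌋ = ⌊3993/165⌋ − ⌊3941/165⌋ = 24 − 23 = 1
n=75: ⌊(76·52+93)/165⌋ − ⌊(75·52+93)/165⌋ = ⌊4045/165⌋ − ⌊3993/165⌋ = 24 − 24 = 0
n=76: ⌊(77·52+93)/165⌋ − ⌊(76·52+93)/165⌋ = ⌊4097/165⌋ − ⌊4045/165⌋ = 24 − 24 = 0
n=77: ⌊(78·52+93)/165⌋ − ⌊(77·52+93)/165⌋ = ⌊4149/165⌋ − ⌊4097/165⌋ = 25 − 24 = 1
n=78: ⌊(79·52+93)/165⌋ − ⌊(78·52+93)/165⌋ = ⌊4201/165⌋ − ⌊4149/165⌋ = 25 − 25 = 0
n=79: ⌊(80·52+93)/165⌋ − ⌊(79·52+93)/165⌋ = ⌊4253/165⌋ − ⌊4201/165⌋ = 25 − 25 = 0
n=80: ⌊(81·52+93)/165⌋ − ⌊(80·52+93)/165⌋ = ⌊4305/165⌋ − ⌊4253/165⌋ = 26 − 25 = 1
n=81: ⌊(82·52+93)/165⌋ − ⌊(81·52+93)/165⌋ = ⌊4357/165⌋ − ⌊4305/165⌋ = 26 − 26 = 0
n=82: ⌊(83·52+93)/165⌋ − ⌊(82·52+93)/165⌋ = ⌊4409/165⌋ − ⌊4357/165⌋ = 26 − 26 = 0
n=83: ⌊(84·52+93)/165⌋ − ⌊(83·52+93)/165⌋ = ⌊4461/165⌋ − ⌊4409/165⌋ = 27 − 26 = 1

010010010010001001001001001001000100100100100100100010010010010010001001001001001001


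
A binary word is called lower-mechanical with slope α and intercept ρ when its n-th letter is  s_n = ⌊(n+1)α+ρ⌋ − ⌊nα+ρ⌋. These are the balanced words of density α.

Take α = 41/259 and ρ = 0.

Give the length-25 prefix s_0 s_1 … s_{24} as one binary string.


n=0: ⌊(1·41)/259⌋ − ⌊(0·41)/259⌋ = ⌊41/259⌋ − ⌊0/259⌋ = 0 − 0 = 0
n=1: ⌊(2·41)/259⌋ − ⌊(1·41)/259⌋ = ⌊82/259⌋ − ⌊41/259⌋ = 0 − 0 = 0
n=2: ⌊(3·41)/259⌋ − ⌊(2·41)/259⌋ = ⌊123/259⌋ − ⌊82/259⌋ = 0 − 0 = 0
n=3: ⌊(4·41)/259⌋ − ⌊(3·41)/259⌋ = ⌊164/259⌋ − ⌊123/259⌋ = 0 − 0 = 0
n=4: ⌊(5·41)/259⌋ − ⌊(4·41)/259⌋ = ⌊205/259⌋ − ⌊164/259⌋ = 0 − 0 = 0
n=5: ⌊(6·41)/259⌋ − ⌊(5·41)/259⌋ = ⌊246/259⌋ − ⌊205/259⌋ = 0 − 0 = 0
n=6: ⌊(7·41)/259⌋ − ⌊(6·41)/259⌋ = ⌊287/259⌋ − ⌊246/259⌋ = 1 − 0 = 1
n=7: ⌊(8·41)/259⌋ − ⌊(7·41)/259⌋ = ⌊328/259⌋ − ⌊287/259⌋ = 1 − 1 = 0
n=8: ⌊(9·41)/259⌋ − ⌊(8·41)/259⌋ = ⌊369/259⌋ − ⌊328/259⌋ = 1 − 1 = 0
n=9: ⌊(10·41)/259⌋ − ⌊(9·41)/259⌋ = ⌊410/259⌋ − ⌊369/259⌋ = 1 − 1 = 0
n=10: ⌊(11·41)/259⌋ − ⌊(10·41)/259⌋ = ⌊451/259⌋ − ⌊410/259⌋ = 1 − 1 = 0
n=11: ⌊(12·41)/259⌋ − ⌊(11·41)/259⌋ = ⌊492/259⌋ − ⌊451/259⌋ = 1 − 1 = 0
n=12: ⌊(13·41)/259⌋ − ⌊(12·41)/259⌋ = ⌊533/259⌋ − ⌊492/259⌋ = 2 − 1 = 1
n=13: ⌊(14·41)/259⌋ − ⌊(13·41)/259⌋ = ⌊574/259⌋ − ⌊533/259⌋ = 2 − 2 = 0
n=14: ⌊(15·41)/259⌋ − ⌊(14·41)/259⌋ = ⌊615/259⌋ − ⌊574/259⌋ = 2 − 2 = 0
n=15: ⌊(16·41)/259⌋ − ⌊(15·41)/259⌋ = ⌊656/259⌋ − ⌊615/259⌋ = 2 − 2 = 0
n=16: ⌊(17·41)/259⌋ − ⌊(16·41)/259⌋ = ⌊697/259⌋ − ⌊656/259⌋ = 2 − 2 = 0
n=17: ⌊(18·41)/259⌋ − ⌊(17·41)/259⌋ = ⌊738/259⌋ − ⌊697/259⌋ = 2 − 2 = 0
n=18: ⌊(19·41)/259⌋ − ⌊(18·41)/259⌋ = ⌊779/259⌋ − ⌊738/259⌋ = 3 − 2 = 1
n=19: ⌊(20·41)/259⌋ − ⌊(19·41)/259⌋ = ⌊820/259⌋ − ⌊779/259⌋ = 3 − 3 = 0
n=20: ⌊(21·41)/259⌋ − ⌊(20·41)/259⌋ = ⌊861/259⌋ − ⌊820/259⌋ = 3 − 3 = 0
n=21: ⌊(22·41)/259⌋ − ⌊(21·41)/259⌋ = ⌊902/259⌋ − ⌊861/259⌋ = 3 − 3 = 0
n=22: ⌊(23·41)/259⌋ − ⌊(22·41)/259⌋ = ⌊943/259⌋ − ⌊902/259⌋ = 3 − 3 = 0
n=23: ⌊(24·41)/259⌋ − ⌊(23·41)/259⌋ = ⌊984/259⌋ − ⌊943/259⌋ = 3 − 3 = 0
n=24: ⌊(25·41)/259⌋ − ⌊(24·41)/259⌋ = ⌊1025/259⌋ − ⌊984/259⌋ = 3 − 3 = 0

0000001000001000001000000


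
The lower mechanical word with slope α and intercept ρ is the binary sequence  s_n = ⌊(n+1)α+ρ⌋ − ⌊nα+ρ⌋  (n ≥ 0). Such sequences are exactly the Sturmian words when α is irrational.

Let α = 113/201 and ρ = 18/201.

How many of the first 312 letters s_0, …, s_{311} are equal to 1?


175

#1s = Σ_{n=0}^{311} s_n = Σ_{n=0}^{311} (⌊(n+1)α+ρ⌋ − ⌊nα+ρ⌋)
the sum telescopes: every ⌊nα+ρ⌋ with 0 < n < 312 appears once with + and once with −, leaving ⌊312α+ρ⌋ − ⌊0·α+ρ⌋
312α + ρ = (312·113 + 18) / 201 = 35274/201
ρ = 18/201
⌊35274/201⌋ = 175,  ⌊18/201⌋ = 0
#1s = 175 − 0 = 175


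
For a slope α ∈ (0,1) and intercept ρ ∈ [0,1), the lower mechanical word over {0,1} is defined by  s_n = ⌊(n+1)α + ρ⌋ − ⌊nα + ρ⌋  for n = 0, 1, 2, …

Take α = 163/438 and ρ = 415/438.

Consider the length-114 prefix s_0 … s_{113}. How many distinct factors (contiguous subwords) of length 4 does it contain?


5

t_n = ⌊(n·163+415)/438⌋ for n = 0 … 114:
  n=0…9: ⌊415/438⌋=0 ⌊578/438⌋=1 ⌊741/438⌋=1 ⌊904/438⌋=2 ⌊1067/438⌋=2 ⌊1230/438⌋=2 ⌊1393/438⌋=3 ⌊1556/438⌋=3 ⌊1719/438⌋=3 ⌊1882/438⌋=4
  n=10…19: ⌊2045/438⌋=4 ⌊2208/438⌋=5 ⌊2371/438⌋=5 ⌊2534/438⌋=5 ⌊2697/438⌋=6 ⌊2860/438⌋=6 ⌊3023/438⌋=6 ⌊3186/438⌋=7 ⌊3349/438⌋=7 ⌊3512/438⌋=8
  n=20…29: ⌊3675/438⌋=8 ⌊3838/438⌋=8 ⌊4001/438⌋=9 ⌊4164/438⌋=9 ⌊4327/438⌋=9 ⌊4490/438⌋=10 ⌊4653/438⌋=10 ⌊4816/438⌋=10 ⌊4979/438⌋=11 ⌊5142/438⌋=11
  n=30…39: ⌊5305/438⌋=12 ⌊5468/438⌋=12 ⌊5631/438⌋=12 ⌊5794/438⌋=13 ⌊5957/438⌋=13 ⌊6120/438⌋=13 ⌊6283/438⌋=14 ⌊6446/438⌋=14 ⌊6609/438⌋=15 ⌊6772/438⌋=15
  n=40…49: ⌊6935/438⌋=15 ⌊7098/438⌋=16 ⌊7261/438⌋=16 ⌊7424/438⌋=16 ⌊7587/438⌋=17 ⌊7750/438⌋=17 ⌊7913/438⌋=18 ⌊8076/438⌋=18 ⌊8239/438⌋=18 ⌊8402/438⌋=19
  n=50…59: ⌊8565/438⌋=19 ⌊8728/438⌋=19 ⌊8891/438⌋=20 ⌊9054/438⌋=20 ⌊9217/438⌋=21 ⌊9380/438⌋=21 ⌊9543/438⌋=21 ⌊9706/438⌋=22 ⌊9869/438⌋=22 ⌊10032/438⌋=22
  n=60…69: ⌊10195/438⌋=23 ⌊10358/438⌋=23 ⌊10521/438⌋=24 ⌊10684/438⌋=24 ⌊10847/438⌋=24 ⌊11010/438⌋=25 ⌊11173/438⌋=25 ⌊11336/438⌋=25 ⌊11499/438⌋=26 ⌊11662/438⌋=26
  n=70…79: ⌊11825/438⌋=26 ⌊11988/438⌋=27 ⌊12151/438⌋=27 ⌊12314/438⌋=28 ⌊12477/438⌋=28 ⌊12640/438⌋=28 ⌊12803/438⌋=29 ⌊12966/438⌋=29 ⌊13129/438⌋=29 ⌊13292/438⌋=30
  n=80…89: ⌊13455/438⌋=30 ⌊13618/438⌋=31 ⌊13781/438⌋=31 ⌊13944/438⌋=31 ⌊14107/438⌋=32 ⌊14270/438⌋=32 ⌊14433/438⌋=32 ⌊14596/438⌋=33 ⌊14759/438⌋=33 ⌊14922/438⌋=34
  n=90…99: ⌊15085/438⌋=34 ⌊15248/438⌋=34 ⌊15411/438⌋=35 ⌊15574/438⌋=35 ⌊15737/438⌋=35 ⌊15900/438⌋=36 ⌊16063/438⌋=36 ⌊16226/438⌋=37 ⌊16389/438⌋=37 ⌊16552/438⌋=37
  n=100…109: ⌊16715/438⌋=38 ⌊16878/438⌋=38 ⌊17041/438⌋=38 ⌊17204/438⌋=39 ⌊17367/438⌋=39 ⌊17530/438⌋=40 ⌊17693/438⌋=40 ⌊17856/438⌋=40 ⌊18019/438⌋=41 ⌊18182/438⌋=41
  n=110…114: ⌊18345/438⌋=41 ⌊18508/438⌋=42 ⌊18671/438⌋=42 ⌊18834/438⌋=43 ⌊18997/438⌋=43
s_n = t_(n+1) − t_n for n = 0 … 113 gives
prefix = 101001001010010010100100100101001001010010010100100101001001010010010010100100101001001010010010100100101001001010
slide a length-4 window over [0..3] … [110..113] (111 windows); first occurrence of each distinct factor:
  [  0..  3] 1010
  [  1..  4] 0100
  [  2..  5] 1001
  [  3..  6] 0010
  [  7.. 10] 0101
  (the other 106 windows repeat one of these)
distinct factors: {0010, 0100, 0101, 1001, 1010}
count = 5  (Sturmian bound for length 4 is 5)
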